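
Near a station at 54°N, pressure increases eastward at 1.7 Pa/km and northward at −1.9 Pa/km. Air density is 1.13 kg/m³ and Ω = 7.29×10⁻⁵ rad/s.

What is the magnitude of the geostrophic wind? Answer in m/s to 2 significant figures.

Coriolis parameter at 54°N:
f = 2Ω sin φ = 2 × 7.29×10⁻⁵ × sin 54° = 1.18×10⁻⁴ s⁻¹
Component geostrophic relations (x east, y north):
u_g = −(1/(fρ)) ∂P/∂y,  v_g = (1/(fρ)) ∂P/∂x
u_g = −(−1.9×10⁻³)/(1.18×10⁻⁴ × 1.13) = 14.3 m/s;  v_g = (1.7×10⁻³)/(1.18×10⁻⁴ × 1.13) = 12.8 m/s
|V_g| = √(u_g² + v_g²) = 19.1 m/s

19 m/s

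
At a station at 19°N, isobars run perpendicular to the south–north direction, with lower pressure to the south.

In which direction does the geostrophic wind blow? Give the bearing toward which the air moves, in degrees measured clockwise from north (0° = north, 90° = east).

270°

The pressure-gradient force points toward the south (bearing 180°).
Geostrophic balance: in the Northern Hemisphere the Coriolis force deflects motion to the right, so the geostrophic wind blows 90° to the right of the pressure-gradient force (low pressure on the left).
Rotating 180° by 90° clockwise gives 270° — the wind blows toward the west.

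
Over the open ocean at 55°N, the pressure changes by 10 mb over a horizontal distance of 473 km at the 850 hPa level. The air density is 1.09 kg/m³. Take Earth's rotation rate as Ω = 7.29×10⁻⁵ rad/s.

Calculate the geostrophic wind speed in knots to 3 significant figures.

31.6 knots

Coriolis parameter at 55°N:
f = 2Ω sin φ = 2 × 7.29×10⁻⁵ × sin 55° = 1.19×10⁻⁴ s⁻¹
Pressure gradient: |∂P/∂n| = 1000 Pa / 473000 m = 2.11×10⁻³ Pa/m
Geostrophic balance (pressure-gradient force = Coriolis force):
V_g = (1/(fρ)) |∂P/∂n| = 2.11×10⁻³ / (1.19×10⁻⁴ × 1.09) = 16.2 m/s
Converting: 16.2 m/s × 1.944 = 31.6 knots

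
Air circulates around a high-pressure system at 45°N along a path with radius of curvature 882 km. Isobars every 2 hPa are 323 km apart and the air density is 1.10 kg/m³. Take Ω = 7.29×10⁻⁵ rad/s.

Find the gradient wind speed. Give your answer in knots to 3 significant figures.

11.3 knots

Coriolis parameter at 45°N:
f = 2Ω sin φ = 2 × 7.29×10⁻⁵ × sin 45° = 1.03×10⁻⁴ s⁻¹
Pressure gradient: |∂P/∂n| = 200 Pa / 323000 m = 6.19×10⁻⁴ Pa/m
Geostrophic speed: V_g = |∂P/∂n|/(fρ) = 6.19×10⁻⁴/(1.03×10⁻⁴ × 1.10) = 5.46 m/s
Around a high, pressure-gradient force acts outward with centrifugal, so Coriolis balances both:
fV = (1/ρ)|∂P/∂n| + V²/R  →  V² − fR·V + fR·V_g = 0
With fR = 1.03×10⁻⁴ × 882×10³ m = 90.9 m/s:
V = [fR − √((fR)² − 4 fR V_g)]/2 = [90.9 − √(90.9² − 4×90.9×5.46)]/2 = 5.83 m/s
Supergeostrophic (V > V_g = 5.46 m/s), as expected around a high.
Converting: 5.83 m/s × 1.944 = 11.3 knots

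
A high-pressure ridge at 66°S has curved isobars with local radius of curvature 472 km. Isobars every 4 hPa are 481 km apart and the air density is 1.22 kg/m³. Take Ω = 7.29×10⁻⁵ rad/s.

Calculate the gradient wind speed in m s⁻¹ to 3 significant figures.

Coriolis parameter at 66°S:
f = 2Ω sin φ = 2 × 7.29×10⁻⁵ × sin 66° = 1.33×10⁻⁴ s⁻¹
Pressure gradient: |∂P/∂n| = 400 Pa / 481000 m = 8.32×10⁻⁴ Pa/m
Geostrophic speed: V_g = |∂P/∂n|/(fρ) = 8.32×10⁻⁴/(1.33×10⁻⁴ × 1.22) = 5.12 m/s
Around a high, pressure-gradient force acts outward with centrifugal, so Coriolis balances both:
fV = (1/ρ)|∂P/∂n| + V²/R  →  V² − fR·V + fR·V_g = 0
With fR = 1.33×10⁻⁴ × 472×10³ m = 62.9 m/s:
V = [fR − √((fR)² − 4 fR V_g)]/2 = [62.9 − √(62.9² − 4×62.9×5.12)]/2 = 5.62 m/s
Supergeostrophic (V > V_g = 5.12 m/s), as expected around a high.

5.62 m s⁻¹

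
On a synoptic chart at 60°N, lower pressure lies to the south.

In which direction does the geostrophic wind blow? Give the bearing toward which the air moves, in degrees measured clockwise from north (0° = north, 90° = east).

The pressure-gradient force points toward the south (bearing 180°).
Geostrophic balance: in the Northern Hemisphere the Coriolis force deflects motion to the right, so the geostrophic wind blows 90° to the right of the pressure-gradient force (low pressure on the left).
Rotating 180° by 90° clockwise gives 270° — the wind blows toward the west.

270°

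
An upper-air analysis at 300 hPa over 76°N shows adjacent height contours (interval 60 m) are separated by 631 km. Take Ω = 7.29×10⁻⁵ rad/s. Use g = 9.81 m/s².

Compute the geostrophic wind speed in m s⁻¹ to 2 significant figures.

Coriolis parameter at 76°N:
f = 2Ω sin φ = 2 × 7.29×10⁻⁵ × sin 76° = 1.41×10⁻⁴ s⁻¹
Height gradient: |∂Z/∂n| = 60 m / 631000 m = 9.51×10⁻⁵
On a pressure surface, geostrophic balance gives V_g = (g/f)|∂Z/∂n|:
V_g = 9.81 × 9.51×10⁻⁵ / 1.41×10⁻⁴ = 6.59 m/s

6.6 m s⁻¹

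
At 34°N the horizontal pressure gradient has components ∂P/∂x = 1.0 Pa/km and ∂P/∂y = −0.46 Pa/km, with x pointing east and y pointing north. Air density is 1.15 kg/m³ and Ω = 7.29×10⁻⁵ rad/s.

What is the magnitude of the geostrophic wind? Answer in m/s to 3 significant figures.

11.7 m/s

Coriolis parameter at 34°N:
f = 2Ω sin φ = 2 × 7.29×10⁻⁵ × sin 34° = 8.15×10⁻⁵ s⁻¹
Component geostrophic relations (x east, y north):
u_g = −(1/(fρ)) ∂P/∂y,  v_g = (1/(fρ)) ∂P/∂x
u_g = −(−0.46×10⁻³)/(8.15×10⁻⁵ × 1.15) = 4.91 m/s;  v_g = (1.0×10⁻³)/(8.15×10⁻⁵ × 1.15) = 10.7 m/s
|V_g| = √(u_g² + v_g²) = 11.7 m/s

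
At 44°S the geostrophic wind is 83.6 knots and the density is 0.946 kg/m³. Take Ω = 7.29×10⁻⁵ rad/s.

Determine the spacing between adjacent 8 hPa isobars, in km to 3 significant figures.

194 km

Coriolis parameter at 44°S:
f = 2Ω sin φ = 2 × 7.29×10⁻⁵ × sin 44° = 1.01×10⁻⁴ s⁻¹
Wind speed in SI: 83.6 knots = 43.0 m/s
Geostrophic balance rearranged: |∂P/∂n| = f ρ V_g
|∂P/∂n| = 1.01×10⁻⁴ × 0.946 × 43.0 = 4.12×10⁻³ Pa/m
Isobar spacing: Δn = ΔP/|∂P/∂n| = 800 Pa / 4.12×10⁻³ Pa/m = 194145 m ≈ 194 km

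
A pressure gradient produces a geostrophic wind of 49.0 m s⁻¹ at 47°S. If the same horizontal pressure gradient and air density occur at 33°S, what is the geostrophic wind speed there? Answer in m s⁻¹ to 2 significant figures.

With the same pressure gradient and density, V_g ∝ 1/f ∝ 1/sin φ.
V₂ = V₁ · sin φ₁ / sin φ₂ = 49.0 × sin 47° / sin 33°
V₂ = 49.0 × 0.7314/0.5446 = 66 m s⁻¹

66 m s⁻¹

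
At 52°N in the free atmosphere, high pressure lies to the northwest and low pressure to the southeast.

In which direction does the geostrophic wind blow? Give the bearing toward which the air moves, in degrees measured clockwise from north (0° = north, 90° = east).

225°

The pressure-gradient force points toward the southeast (bearing 135°).
Geostrophic balance: in the Northern Hemisphere the Coriolis force deflects motion to the right, so the geostrophic wind blows 90° to the right of the pressure-gradient force (low pressure on the left).
Rotating 135° by 90° clockwise gives 225° — the wind blows toward the southwest.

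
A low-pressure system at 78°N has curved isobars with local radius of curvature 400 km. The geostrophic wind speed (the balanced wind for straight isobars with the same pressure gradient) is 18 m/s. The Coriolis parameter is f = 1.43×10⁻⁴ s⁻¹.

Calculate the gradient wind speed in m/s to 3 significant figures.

14.4 m/s

Around a low, centrifugal force acts outward with Coriolis, so pressure-gradient force balances both:
(1/ρ)|∂P/∂n| = fV + V²/R  →  V² + fR·V − fR·V_g = 0
With fR = 1.43×10⁻⁴ × 400×10³ m = 57.2 m/s:
V = [−fR + √((fR)² + 4 fR V_g)]/2 = [−57.2 + √(57.2² + 4×57.2×18)]/2 = 14.4 m/s
Subgeostrophic (V < V_g = 18 m/s), as expected around a low.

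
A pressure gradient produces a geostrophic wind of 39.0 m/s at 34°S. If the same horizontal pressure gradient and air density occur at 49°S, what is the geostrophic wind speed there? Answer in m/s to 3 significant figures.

28.9 m/s

With the same pressure gradient and density, V_g ∝ 1/f ∝ 1/sin φ.
V₂ = V₁ · sin φ₁ / sin φ₂ = 39.0 × sin 34° / sin 49°
V₂ = 39.0 × 0.5592/0.7547 = 28.9 m/s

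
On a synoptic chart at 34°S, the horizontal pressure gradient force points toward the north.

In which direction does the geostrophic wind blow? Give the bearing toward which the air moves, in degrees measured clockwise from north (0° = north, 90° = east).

270°

The pressure-gradient force points toward the north (bearing 000°).
Geostrophic balance: in the Southern Hemisphere the Coriolis force deflects motion to the left, so the geostrophic wind blows 90° to the left of the pressure-gradient force (low pressure on the right).
Rotating 000° by 90° counterclockwise gives 270° — the wind blows toward the west.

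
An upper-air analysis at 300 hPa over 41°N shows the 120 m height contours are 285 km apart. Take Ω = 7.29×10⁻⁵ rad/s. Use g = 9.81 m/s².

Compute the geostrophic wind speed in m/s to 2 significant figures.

43 m/s

Coriolis parameter at 41°N:
f = 2Ω sin φ = 2 × 7.29×10⁻⁵ × sin 41° = 9.57×10⁻⁵ s⁻¹
Height gradient: |∂Z/∂n| = 120 m / 285000 m = 4.21×10⁻⁴
On a pressure surface, geostrophic balance gives V_g = (g/f)|∂Z/∂n|:
V_g = 9.81 × 4.21×10⁻⁴ / 9.57×10⁻⁵ = 43.2 m/s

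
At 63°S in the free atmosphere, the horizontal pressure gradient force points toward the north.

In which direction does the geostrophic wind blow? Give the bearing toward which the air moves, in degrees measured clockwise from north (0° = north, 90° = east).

The pressure-gradient force points toward the north (bearing 000°).
Geostrophic balance: in the Southern Hemisphere the Coriolis force deflects motion to the left, so the geostrophic wind blows 90° to the left of the pressure-gradient force (low pressure on the right).
Rotating 000° by 90° counterclockwise gives 270° — the wind blows toward the west.

270°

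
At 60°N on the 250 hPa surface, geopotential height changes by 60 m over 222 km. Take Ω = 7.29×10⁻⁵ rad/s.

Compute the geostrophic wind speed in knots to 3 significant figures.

Coriolis parameter at 60°N:
f = 2Ω sin φ = 2 × 7.29×10⁻⁵ × sin 60° = 1.26×10⁻⁴ s⁻¹
Height gradient: |∂Z/∂n| = 60 m / 222000 m = 2.70×10⁻⁴
On a pressure surface, geostrophic balance gives V_g = (g/f)|∂Z/∂n|:
V_g = 9.81 × 2.70×10⁻⁴ / 1.26×10⁻⁴ = 21.0 m/s
Converting: 21.0 m/s × 1.944 = 40.8 knots

40.8 knots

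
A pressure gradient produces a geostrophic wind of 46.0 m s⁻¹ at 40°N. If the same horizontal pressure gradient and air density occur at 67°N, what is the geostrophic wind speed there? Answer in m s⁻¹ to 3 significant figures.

With the same pressure gradient and density, V_g ∝ 1/f ∝ 1/sin φ.
V₂ = V₁ · sin φ₁ / sin φ₂ = 46.0 × sin 40° / sin 67°
V₂ = 46.0 × 0.6428/0.9205 = 32.1 m s⁻¹

32.1 m s⁻¹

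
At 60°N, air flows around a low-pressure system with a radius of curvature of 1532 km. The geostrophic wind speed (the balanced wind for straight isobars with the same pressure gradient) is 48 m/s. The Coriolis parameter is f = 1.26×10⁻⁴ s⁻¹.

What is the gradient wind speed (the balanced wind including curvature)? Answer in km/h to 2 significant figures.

Around a low, centrifugal force acts outward with Coriolis, so pressure-gradient force balances both:
(1/ρ)|∂P/∂n| = fV + V²/R  →  V² + fR·V − fR·V_g = 0
With fR = 1.26×10⁻⁴ × 1532×10³ m = 193 m/s:
V = [−fR + √((fR)² + 4 fR V_g)]/2 = [−193 + √(193² + 4×193×48)]/2 = 39.8 m/s
Subgeostrophic (V < V_g = 48 m/s), as expected around a low.
Converting: 39.8 m/s × 3.6 = 140 km/h

140 km/h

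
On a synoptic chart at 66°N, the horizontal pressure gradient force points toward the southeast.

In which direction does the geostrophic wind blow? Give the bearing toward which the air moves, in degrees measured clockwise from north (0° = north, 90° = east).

225°

The pressure-gradient force points toward the southeast (bearing 135°).
Geostrophic balance: in the Northern Hemisphere the Coriolis force deflects motion to the right, so the geostrophic wind blows 90° to the right of the pressure-gradient force (low pressure on the left).
Rotating 135° by 90° clockwise gives 225° — the wind blows toward the southwest.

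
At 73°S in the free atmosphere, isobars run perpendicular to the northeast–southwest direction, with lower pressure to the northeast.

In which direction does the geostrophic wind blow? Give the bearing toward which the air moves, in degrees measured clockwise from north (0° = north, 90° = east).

The pressure-gradient force points toward the northeast (bearing 045°).
Geostrophic balance: in the Southern Hemisphere the Coriolis force deflects motion to the left, so the geostrophic wind blows 90° to the left of the pressure-gradient force (low pressure on the right).
Rotating 045° by 90° counterclockwise gives 315° — the wind blows toward the northwest.

315°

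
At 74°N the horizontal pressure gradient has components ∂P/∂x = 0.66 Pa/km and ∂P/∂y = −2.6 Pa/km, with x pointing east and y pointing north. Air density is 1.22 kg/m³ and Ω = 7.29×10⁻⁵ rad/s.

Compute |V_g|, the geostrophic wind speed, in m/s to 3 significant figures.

Coriolis parameter at 74°N:
f = 2Ω sin φ = 2 × 7.29×10⁻⁵ × sin 74° = 1.40×10⁻⁴ s⁻¹
Component geostrophic relations (x east, y north):
u_g = −(1/(fρ)) ∂P/∂y,  v_g = (1/(fρ)) ∂P/∂x
u_g = −(−2.6×10⁻³)/(1.40×10⁻⁴ × 1.22) = 15.2 m/s;  v_g = (0.66×10⁻³)/(1.40×10⁻⁴ × 1.22) = 3.86 m/s
|V_g| = √(u_g² + v_g²) = 15.7 m/s

15.7 m/s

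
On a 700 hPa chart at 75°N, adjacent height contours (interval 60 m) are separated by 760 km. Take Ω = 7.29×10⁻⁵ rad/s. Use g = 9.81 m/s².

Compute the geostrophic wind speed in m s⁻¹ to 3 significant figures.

5.50 m s⁻¹

Coriolis parameter at 75°N:
f = 2Ω sin φ = 2 × 7.29×10⁻⁵ × sin 75° = 1.41×10⁻⁴ s⁻¹
Height gradient: |∂Z/∂n| = 60 m / 760000 m = 7.89×10⁻⁵
On a pressure surface, geostrophic balance gives V_g = (g/f)|∂Z/∂n|:
V_g = 9.81 × 7.89×10⁻⁵ / 1.41×10⁻⁴ = 5.50 m/s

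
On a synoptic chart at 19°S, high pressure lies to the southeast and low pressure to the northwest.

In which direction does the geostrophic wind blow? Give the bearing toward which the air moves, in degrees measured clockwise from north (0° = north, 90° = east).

The pressure-gradient force points toward the northwest (bearing 315°).
Geostrophic balance: in the Southern Hemisphere the Coriolis force deflects motion to the left, so the geostrophic wind blows 90° to the left of the pressure-gradient force (low pressure on the right).
Rotating 315° by 90° counterclockwise gives 225° — the wind blows toward the southwest.

225°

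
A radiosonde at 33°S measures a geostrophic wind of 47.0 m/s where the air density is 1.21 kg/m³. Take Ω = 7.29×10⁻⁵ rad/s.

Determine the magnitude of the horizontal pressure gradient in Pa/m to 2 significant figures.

4.5×10⁻³ Pa/m

Coriolis parameter at 33°S:
f = 2Ω sin φ = 2 × 7.29×10⁻⁵ × sin 33° = 7.94×10⁻⁵ s⁻¹
Geostrophic balance rearranged: |∂P/∂n| = f ρ V_g
|∂P/∂n| = 7.94×10⁻⁵ × 1.21 × 47.0 = 4.52×10⁻³ Pa/m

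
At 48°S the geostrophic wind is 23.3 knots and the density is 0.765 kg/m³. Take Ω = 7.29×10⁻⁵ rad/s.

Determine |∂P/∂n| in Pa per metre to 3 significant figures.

Coriolis parameter at 48°S:
f = 2Ω sin φ = 2 × 7.29×10⁻⁵ × sin 48° = 1.08×10⁻⁴ s⁻¹
Wind speed in SI: 23.3 knots = 12.0 m/s
Geostrophic balance rearranged: |∂P/∂n| = f ρ V_g
|∂P/∂n| = 1.08×10⁻⁴ × 0.765 × 12.0 = 9.94×10⁻⁴ Pa/m

9.94×10⁻⁴ Pa/m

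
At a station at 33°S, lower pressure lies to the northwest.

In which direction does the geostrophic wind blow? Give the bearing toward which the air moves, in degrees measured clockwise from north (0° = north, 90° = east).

The pressure-gradient force points toward the northwest (bearing 315°).
Geostrophic balance: in the Southern Hemisphere the Coriolis force deflects motion to the left, so the geostrophic wind blows 90° to the left of the pressure-gradient force (low pressure on the right).
Rotating 315° by 90° counterclockwise gives 225° — the wind blows toward the southwest.

225°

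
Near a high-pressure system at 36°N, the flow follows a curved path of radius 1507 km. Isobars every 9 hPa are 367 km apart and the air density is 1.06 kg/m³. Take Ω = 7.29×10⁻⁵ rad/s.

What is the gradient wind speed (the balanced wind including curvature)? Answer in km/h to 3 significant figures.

Coriolis parameter at 36°N:
f = 2Ω sin φ = 2 × 7.29×10⁻⁵ × sin 36° = 8.57×10⁻⁵ s⁻¹
Pressure gradient: |∂P/∂n| = 900 Pa / 367000 m = 2.45×10⁻³ Pa/m
Geostrophic speed: V_g = |∂P/∂n|/(fρ) = 2.45×10⁻³/(8.57×10⁻⁵ × 1.06) = 27.0 m/s
Around a high, pressure-gradient force acts outward with centrifugal, so Coriolis balances both:
fV = (1/ρ)|∂P/∂n| + V²/R  →  V² − fR·V + fR·V_g = 0
With fR = 8.57×10⁻⁵ × 1507×10³ m = 129 m/s:
V = [fR − √((fR)² − 4 fR V_g)]/2 = [129 − √(129² − 4×129×27)]/2 = 38.4 m/s
Supergeostrophic (V > V_g = 27 m/s), as expected around a high.
Converting: 38.4 m/s × 3.6 = 138 km/h

138 km/h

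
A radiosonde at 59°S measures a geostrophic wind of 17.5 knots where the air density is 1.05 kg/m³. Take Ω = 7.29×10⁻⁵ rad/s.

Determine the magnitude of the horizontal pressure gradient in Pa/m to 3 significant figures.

Coriolis parameter at 59°S:
f = 2Ω sin φ = 2 × 7.29×10⁻⁵ × sin 59° = 1.25×10⁻⁴ s⁻¹
Wind speed in SI: 17.5 knots = 9.00 m/s
Geostrophic balance rearranged: |∂P/∂n| = f ρ V_g
|∂P/∂n| = 1.25×10⁻⁴ × 1.05 × 9.00 = 1.18×10⁻³ Pa/m

1.18×10⁻³ Pa/m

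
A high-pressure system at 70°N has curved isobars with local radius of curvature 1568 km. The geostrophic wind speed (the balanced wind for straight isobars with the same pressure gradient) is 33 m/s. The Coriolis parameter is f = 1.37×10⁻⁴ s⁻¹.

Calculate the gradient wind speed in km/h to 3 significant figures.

Around a high, pressure-gradient force acts outward with centrifugal, so Coriolis balances both:
fV = (1/ρ)|∂P/∂n| + V²/R  →  V² − fR·V + fR·V_g = 0
With fR = 1.37×10⁻⁴ × 1568×10³ m = 215 m/s:
V = [fR − √((fR)² − 4 fR V_g)]/2 = [215 − √(215² − 4×215×33)]/2 = 40.7 m/s
Supergeostrophic (V > V_g = 33 m/s), as expected around a high.
Converting: 40.7 m/s × 3.6 = 147 km/h

147 km/h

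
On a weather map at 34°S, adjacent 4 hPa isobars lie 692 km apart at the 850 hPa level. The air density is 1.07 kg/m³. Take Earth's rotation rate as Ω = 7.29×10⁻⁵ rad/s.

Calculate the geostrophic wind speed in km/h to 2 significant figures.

Coriolis parameter at 34°S:
f = 2Ω sin φ = 2 × 7.29×10⁻⁵ × sin 34° = 8.15×10⁻⁵ s⁻¹
Pressure gradient: |∂P/∂n| = 400 Pa / 692000 m = 5.78×10⁻⁴ Pa/m
Geostrophic balance (pressure-gradient force = Coriolis force):
V_g = (1/(fρ)) |∂P/∂n| = 5.78×10⁻⁴ / (8.15×10⁻⁵ × 1.07) = 6.63 m/s
Converting: 6.63 m/s × 3.6 = 24 km/h

24 km/h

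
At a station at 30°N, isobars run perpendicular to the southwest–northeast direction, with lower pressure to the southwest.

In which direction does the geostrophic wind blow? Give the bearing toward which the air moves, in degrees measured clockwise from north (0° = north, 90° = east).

315°

The pressure-gradient force points toward the southwest (bearing 225°).
Geostrophic balance: in the Northern Hemisphere the Coriolis force deflects motion to the right, so the geostrophic wind blows 90° to the right of the pressure-gradient force (low pressure on the left).
Rotating 225° by 90° clockwise gives 315° — the wind blows toward the northwest.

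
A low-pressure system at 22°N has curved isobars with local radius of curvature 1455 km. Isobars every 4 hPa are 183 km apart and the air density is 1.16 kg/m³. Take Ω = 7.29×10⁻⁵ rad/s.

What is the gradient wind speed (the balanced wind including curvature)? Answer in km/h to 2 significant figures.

Coriolis parameter at 22°N:
f = 2Ω sin φ = 2 × 7.29×10⁻⁵ × sin 22° = 5.46×10⁻⁵ s⁻¹
Pressure gradient: |∂P/∂n| = 400 Pa / 183000 m = 2.19×10⁻³ Pa/m
Geostrophic speed: V_g = |∂P/∂n|/(fρ) = 2.19×10⁻³/(5.46×10⁻⁵ × 1.16) = 34.5 m/s
Around a low, centrifugal force acts outward with Coriolis, so pressure-gradient force balances both:
(1/ρ)|∂P/∂n| = fV + V²/R  →  V² + fR·V − fR·V_g = 0
With fR = 5.46×10⁻⁵ × 1455×10³ m = 79.5 m/s:
V = [−fR + √((fR)² + 4 fR V_g)]/2 = [−79.5 + √(79.5² + 4×79.5×34.5)]/2 = 26 m/s
Subgeostrophic (V < V_g = 34.5 m/s), as expected around a low.
Converting: 26 m/s × 3.6 = 94 km/h

94 km/h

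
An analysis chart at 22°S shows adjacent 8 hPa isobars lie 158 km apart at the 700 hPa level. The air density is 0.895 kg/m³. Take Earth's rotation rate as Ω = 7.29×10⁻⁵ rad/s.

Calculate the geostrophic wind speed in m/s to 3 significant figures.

Coriolis parameter at 22°S:
f = 2Ω sin φ = 2 × 7.29×10⁻⁵ × sin 22° = 5.46×10⁻⁵ s⁻¹
Pressure gradient: |∂P/∂n| = 800 Pa / 158000 m = 5.06×10⁻³ Pa/m
Geostrophic balance (pressure-gradient force = Coriolis force):
V_g = (1/(fρ)) |∂P/∂n| = 5.06×10⁻³ / (5.46×10⁻⁵ × 0.895) = 104 m/s

104 m/s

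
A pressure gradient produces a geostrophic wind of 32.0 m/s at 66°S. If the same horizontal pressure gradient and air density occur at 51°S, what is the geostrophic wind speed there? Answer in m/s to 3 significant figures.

37.6 m/s

With the same pressure gradient and density, V_g ∝ 1/f ∝ 1/sin φ.
V₂ = V₁ · sin φ₁ / sin φ₂ = 32.0 × sin 66° / sin 51°
V₂ = 32.0 × 0.9135/0.7771 = 37.6 m/s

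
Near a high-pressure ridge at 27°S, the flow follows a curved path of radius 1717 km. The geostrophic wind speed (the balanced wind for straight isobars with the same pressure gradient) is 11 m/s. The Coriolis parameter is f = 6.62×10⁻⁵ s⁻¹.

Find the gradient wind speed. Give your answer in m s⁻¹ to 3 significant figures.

Around a high, pressure-gradient force acts outward with centrifugal, so Coriolis balances both:
fV = (1/ρ)|∂P/∂n| + V²/R  →  V² − fR·V + fR·V_g = 0
With fR = 6.62×10⁻⁵ × 1717×10³ m = 114 m/s:
V = [fR − √((fR)² − 4 fR V_g)]/2 = [114 − √(114² − 4×114×11)]/2 = 12.3 m/s
Supergeostrophic (V > V_g = 11 m/s), as expected around a high.

12.3 m s⁻¹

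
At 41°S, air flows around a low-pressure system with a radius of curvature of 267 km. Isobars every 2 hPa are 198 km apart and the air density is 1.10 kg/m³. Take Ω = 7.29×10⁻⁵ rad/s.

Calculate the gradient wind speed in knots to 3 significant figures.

Coriolis parameter at 41°S:
f = 2Ω sin φ = 2 × 7.29×10⁻⁵ × sin 41° = 9.57×10⁻⁵ s⁻¹
Pressure gradient: |∂P/∂n| = 200 Pa / 198000 m = 1.01×10⁻³ Pa/m
Geostrophic speed: V_g = |∂P/∂n|/(fρ) = 1.01×10⁻³/(9.57×10⁻⁵ × 1.10) = 9.60 m/s
Around a low, centrifugal force acts outward with Coriolis, so pressure-gradient force balances both:
(1/ρ)|∂P/∂n| = fV + V²/R  →  V² + fR·V − fR·V_g = 0
With fR = 9.57×10⁻⁵ × 267×10³ m = 25.5 m/s:
V = [−fR + √((fR)² + 4 fR V_g)]/2 = [−25.5 + √(25.5² + 4×25.5×9.6)]/2 = 7.44 m/s
Subgeostrophic (V < V_g = 9.6 m/s), as expected around a low.
Converting: 7.44 m/s × 1.944 = 14.5 knots

14.5 knots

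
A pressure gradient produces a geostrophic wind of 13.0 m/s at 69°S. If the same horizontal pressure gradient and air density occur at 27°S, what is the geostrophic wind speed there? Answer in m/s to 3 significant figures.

26.7 m/s

With the same pressure gradient and density, V_g ∝ 1/f ∝ 1/sin φ.
V₂ = V₁ · sin φ₁ / sin φ₂ = 13.0 × sin 69° / sin 27°
V₂ = 13.0 × 0.9336/0.4540 = 26.7 m/s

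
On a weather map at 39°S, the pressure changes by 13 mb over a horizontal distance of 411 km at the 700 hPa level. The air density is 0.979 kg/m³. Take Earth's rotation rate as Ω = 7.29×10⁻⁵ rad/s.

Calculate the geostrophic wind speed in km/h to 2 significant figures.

Coriolis parameter at 39°S:
f = 2Ω sin φ = 2 × 7.29×10⁻⁵ × sin 39° = 9.18×10⁻⁵ s⁻¹
Pressure gradient: |∂P/∂n| = 1300 Pa / 411000 m = 3.16×10⁻³ Pa/m
Geostrophic balance (pressure-gradient force = Coriolis force):
V_g = (1/(fρ)) |∂P/∂n| = 3.16×10⁻³ / (9.18×10⁻⁵ × 0.979) = 35.2 m/s
Converting: 35.2 m/s × 3.6 = 130 km/h

130 km/h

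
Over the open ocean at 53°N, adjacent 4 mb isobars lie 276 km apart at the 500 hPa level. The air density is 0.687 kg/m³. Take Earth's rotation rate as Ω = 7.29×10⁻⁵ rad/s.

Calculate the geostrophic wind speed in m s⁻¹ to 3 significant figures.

Coriolis parameter at 53°N:
f = 2Ω sin φ = 2 × 7.29×10⁻⁵ × sin 53° = 1.16×10⁻⁴ s⁻¹
Pressure gradient: |∂P/∂n| = 400 Pa / 276000 m = 1.45×10⁻³ Pa/m
Geostrophic balance (pressure-gradient force = Coriolis force):
V_g = (1/(fρ)) |∂P/∂n| = 1.45×10⁻³ / (1.16×10⁻⁴ × 0.687) = 18.1 m/s

18.1 m s⁻¹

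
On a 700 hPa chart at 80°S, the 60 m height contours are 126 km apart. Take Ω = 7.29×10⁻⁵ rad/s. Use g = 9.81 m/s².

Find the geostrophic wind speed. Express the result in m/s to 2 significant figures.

33 m/s

Coriolis parameter at 80°S:
f = 2Ω sin φ = 2 × 7.29×10⁻⁵ × sin 80° = 1.44×10⁻⁴ s⁻¹
Height gradient: |∂Z/∂n| = 60 m / 126000 m = 4.76×10⁻⁴
On a pressure surface, geostrophic balance gives V_g = (g/f)|∂Z/∂n|:
V_g = 9.81 × 4.76×10⁻⁴ / 1.44×10⁻⁴ = 32.5 m/s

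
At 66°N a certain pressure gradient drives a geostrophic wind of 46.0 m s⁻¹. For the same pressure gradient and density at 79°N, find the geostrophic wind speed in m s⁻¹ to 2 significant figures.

With the same pressure gradient and density, V_g ∝ 1/f ∝ 1/sin φ.
V₂ = V₁ · sin φ₁ / sin φ₂ = 46.0 × sin 66° / sin 79°
V₂ = 46.0 × 0.9135/0.9816 = 43 m s⁻¹

43 m s⁻¹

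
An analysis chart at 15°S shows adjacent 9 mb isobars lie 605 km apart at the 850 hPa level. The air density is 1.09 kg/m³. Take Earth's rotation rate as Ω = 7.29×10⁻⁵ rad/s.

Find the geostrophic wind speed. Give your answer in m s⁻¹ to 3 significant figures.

36.2 m s⁻¹

Coriolis parameter at 15°S:
f = 2Ω sin φ = 2 × 7.29×10⁻⁵ × sin 15° = 3.77×10⁻⁵ s⁻¹
Pressure gradient: |∂P/∂n| = 900 Pa / 605000 m = 1.49×10⁻³ Pa/m
Geostrophic balance (pressure-gradient force = Coriolis force):
V_g = (1/(fρ)) |∂P/∂n| = 1.49×10⁻³ / (3.77×10⁻⁵ × 1.09) = 36.2 m/s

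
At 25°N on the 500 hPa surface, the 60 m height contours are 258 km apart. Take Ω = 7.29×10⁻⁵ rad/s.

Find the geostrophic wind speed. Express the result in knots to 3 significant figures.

72.0 knots

Coriolis parameter at 25°N:
f = 2Ω sin φ = 2 × 7.29×10⁻⁵ × sin 25° = 6.16×10⁻⁵ s⁻¹
Height gradient: |∂Z/∂n| = 60 m / 258000 m = 2.33×10⁻⁴
On a pressure surface, geostrophic balance gives V_g = (g/f)|∂Z/∂n|:
V_g = 9.81 × 2.33×10⁻⁴ / 6.16×10⁻⁵ = 37.0 m/s
Converting: 37.0 m/s × 1.944 = 72.0 knots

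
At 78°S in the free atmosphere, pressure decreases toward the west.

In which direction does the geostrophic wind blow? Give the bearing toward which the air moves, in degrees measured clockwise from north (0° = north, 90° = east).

The pressure-gradient force points toward the west (bearing 270°).
Geostrophic balance: in the Southern Hemisphere the Coriolis force deflects motion to the left, so the geostrophic wind blows 90° to the left of the pressure-gradient force (low pressure on the right).
Rotating 270° by 90° counterclockwise gives 180° — the wind blows toward the south.

180°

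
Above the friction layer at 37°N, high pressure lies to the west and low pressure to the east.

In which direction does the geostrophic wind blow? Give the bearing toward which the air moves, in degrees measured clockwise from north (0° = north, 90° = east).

The pressure-gradient force points toward the east (bearing 090°).
Geostrophic balance: in the Northern Hemisphere the Coriolis force deflects motion to the right, so the geostrophic wind blows 90° to the right of the pressure-gradient force (low pressure on the left).
Rotating 090° by 90° clockwise gives 180° — the wind blows toward the south.

180°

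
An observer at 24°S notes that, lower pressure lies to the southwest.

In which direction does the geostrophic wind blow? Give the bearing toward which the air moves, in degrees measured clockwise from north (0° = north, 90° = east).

135°

The pressure-gradient force points toward the southwest (bearing 225°).
Geostrophic balance: in the Southern Hemisphere the Coriolis force deflects motion to the left, so the geostrophic wind blows 90° to the left of the pressure-gradient force (low pressure on the right).
Rotating 225° by 90° counterclockwise gives 135° — the wind blows toward the southeast.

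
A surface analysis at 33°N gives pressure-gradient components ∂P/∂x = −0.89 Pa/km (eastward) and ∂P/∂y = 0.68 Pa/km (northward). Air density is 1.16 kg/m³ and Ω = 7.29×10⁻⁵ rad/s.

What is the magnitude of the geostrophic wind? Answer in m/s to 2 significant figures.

12 m/s

Coriolis parameter at 33°N:
f = 2Ω sin φ = 2 × 7.29×10⁻⁵ × sin 33° = 7.94×10⁻⁵ s⁻¹
Component geostrophic relations (x east, y north):
u_g = −(1/(fρ)) ∂P/∂y,  v_g = (1/(fρ)) ∂P/∂x
u_g = −(0.68×10⁻³)/(7.94×10⁻⁵ × 1.16) = −7.38 m/s;  v_g = (−0.89×10⁻³)/(7.94×10⁻⁵ × 1.16) = −9.66 m/s
|V_g| = √(u_g² + v_g²) = 12.2 m/s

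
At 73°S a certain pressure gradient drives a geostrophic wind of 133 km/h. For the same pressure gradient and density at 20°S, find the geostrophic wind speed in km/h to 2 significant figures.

With the same pressure gradient and density, V_g ∝ 1/f ∝ 1/sin φ.
V₂ = V₁ · sin φ₁ / sin φ₂ = 133 × sin 73° / sin 20°
V₂ = 133 × 0.9563/0.3420 = 370 km/h

370 km/h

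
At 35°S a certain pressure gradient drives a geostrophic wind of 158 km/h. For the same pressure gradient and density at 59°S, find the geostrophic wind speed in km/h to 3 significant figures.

106 km/h

With the same pressure gradient and density, V_g ∝ 1/f ∝ 1/sin φ.
V₂ = V₁ · sin φ₁ / sin φ₂ = 158 × sin 35° / sin 59°
V₂ = 158 × 0.5736/0.8572 = 106 km/h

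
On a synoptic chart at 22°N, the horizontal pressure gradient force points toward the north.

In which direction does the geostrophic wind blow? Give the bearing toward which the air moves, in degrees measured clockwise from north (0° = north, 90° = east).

090°

The pressure-gradient force points toward the north (bearing 000°).
Geostrophic balance: in the Northern Hemisphere the Coriolis force deflects motion to the right, so the geostrophic wind blows 90° to the right of the pressure-gradient force (low pressure on the left).
Rotating 000° by 90° clockwise gives 090° — the wind blows toward the east.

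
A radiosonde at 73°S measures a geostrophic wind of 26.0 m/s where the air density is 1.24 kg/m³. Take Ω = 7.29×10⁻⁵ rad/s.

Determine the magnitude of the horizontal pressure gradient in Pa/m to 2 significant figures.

Coriolis parameter at 73°S:
f = 2Ω sin φ = 2 × 7.29×10⁻⁵ × sin 73° = 1.39×10⁻⁴ s⁻¹
Geostrophic balance rearranged: |∂P/∂n| = f ρ V_g
|∂P/∂n| = 1.39×10⁻⁴ × 1.24 × 26.0 = 4.50×10⁻³ Pa/m

4.5×10⁻³ Pa/m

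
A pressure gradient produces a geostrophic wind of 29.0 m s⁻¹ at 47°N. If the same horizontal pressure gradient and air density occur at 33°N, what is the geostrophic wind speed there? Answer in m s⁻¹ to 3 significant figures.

With the same pressure gradient and density, V_g ∝ 1/f ∝ 1/sin φ.
V₂ = V₁ · sin φ₁ / sin φ₂ = 29.0 × sin 47° / sin 33°
V₂ = 29.0 × 0.7314/0.5446 = 38.9 m s⁻¹

38.9 m s⁻¹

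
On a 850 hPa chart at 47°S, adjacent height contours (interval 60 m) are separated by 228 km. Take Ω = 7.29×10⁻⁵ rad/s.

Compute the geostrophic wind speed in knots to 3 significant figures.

47.1 knots

Coriolis parameter at 47°S:
f = 2Ω sin φ = 2 × 7.29×10⁻⁵ × sin 47° = 1.07×10⁻⁴ s⁻¹
Height gradient: |∂Z/∂n| = 60 m / 228000 m = 2.63×10⁻⁴
On a pressure surface, geostrophic balance gives V_g = (g/f)|∂Z/∂n|:
V_g = 9.81 × 2.63×10⁻⁴ / 1.07×10⁻⁴ = 24.2 m/s
Converting: 24.2 m/s × 1.944 = 47.1 knots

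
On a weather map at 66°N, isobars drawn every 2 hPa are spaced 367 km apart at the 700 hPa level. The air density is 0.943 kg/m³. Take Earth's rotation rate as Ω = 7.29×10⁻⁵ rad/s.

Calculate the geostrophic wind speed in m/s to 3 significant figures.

4.34 m/s

Coriolis parameter at 66°N:
f = 2Ω sin φ = 2 × 7.29×10⁻⁵ × sin 66° = 1.33×10⁻⁴ s⁻¹
Pressure gradient: |∂P/∂n| = 200 Pa / 367000 m = 5.45×10⁻⁴ Pa/m
Geostrophic balance (pressure-gradient force = Coriolis force):
V_g = (1/(fρ)) |∂P/∂n| = 5.45×10⁻⁴ / (1.33×10⁻⁴ × 0.943) = 4.34 m/s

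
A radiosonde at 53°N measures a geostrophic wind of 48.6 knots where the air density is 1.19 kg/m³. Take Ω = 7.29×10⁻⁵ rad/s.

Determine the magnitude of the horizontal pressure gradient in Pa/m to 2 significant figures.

Coriolis parameter at 53°N:
f = 2Ω sin φ = 2 × 7.29×10⁻⁵ × sin 53° = 1.16×10⁻⁴ s⁻¹
Wind speed in SI: 48.6 knots = 25.0 m/s
Geostrophic balance rearranged: |∂P/∂n| = f ρ V_g
|∂P/∂n| = 1.16×10⁻⁴ × 1.19 × 25.0 = 3.46×10⁻³ Pa/m

3.5×10⁻³ Pa/m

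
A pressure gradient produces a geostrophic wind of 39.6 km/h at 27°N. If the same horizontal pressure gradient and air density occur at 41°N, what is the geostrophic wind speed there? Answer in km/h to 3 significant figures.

27.4 km/h

With the same pressure gradient and density, V_g ∝ 1/f ∝ 1/sin φ.
V₂ = V₁ · sin φ₁ / sin φ₂ = 39.6 × sin 27° / sin 41°
V₂ = 39.6 × 0.4540/0.6561 = 27.4 km/h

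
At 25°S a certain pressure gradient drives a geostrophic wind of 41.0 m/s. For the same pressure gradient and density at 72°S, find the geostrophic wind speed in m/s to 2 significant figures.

18 m/s

With the same pressure gradient and density, V_g ∝ 1/f ∝ 1/sin φ.
V₂ = V₁ · sin φ₁ / sin φ₂ = 41.0 × sin 25° / sin 72°
V₂ = 41.0 × 0.4226/0.9511 = 18 m/s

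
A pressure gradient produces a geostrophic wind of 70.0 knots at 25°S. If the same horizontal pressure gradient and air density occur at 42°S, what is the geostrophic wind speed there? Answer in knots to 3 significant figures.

44.2 knots

With the same pressure gradient and density, V_g ∝ 1/f ∝ 1/sin φ.
V₂ = V₁ · sin φ₁ / sin φ₂ = 70.0 × sin 25° / sin 42°
V₂ = 70.0 × 0.4226/0.6691 = 44.2 knots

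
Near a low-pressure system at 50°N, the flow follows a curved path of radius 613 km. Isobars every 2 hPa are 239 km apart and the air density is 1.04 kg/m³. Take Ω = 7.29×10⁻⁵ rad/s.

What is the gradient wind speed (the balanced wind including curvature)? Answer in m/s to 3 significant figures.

6.57 m/s

Coriolis parameter at 50°N:
f = 2Ω sin φ = 2 × 7.29×10⁻⁵ × sin 50° = 1.12×10⁻⁴ s⁻¹
Pressure gradient: |∂P/∂n| = 200 Pa / 239000 m = 8.37×10⁻⁴ Pa/m
Geostrophic speed: V_g = |∂P/∂n|/(fρ) = 8.37×10⁻⁴/(1.12×10⁻⁴ × 1.04) = 7.20 m/s
Around a low, centrifugal force acts outward with Coriolis, so pressure-gradient force balances both:
(1/ρ)|∂P/∂n| = fV + V²/R  →  V² + fR·V − fR·V_g = 0
With fR = 1.12×10⁻⁴ × 613×10³ m = 68.5 m/s:
V = [−fR + √((fR)² + 4 fR V_g)]/2 = [−68.5 + √(68.5² + 4×68.5×7.2)]/2 = 6.57 m/s
Subgeostrophic (V < V_g = 7.2 m/s), as expected around a low.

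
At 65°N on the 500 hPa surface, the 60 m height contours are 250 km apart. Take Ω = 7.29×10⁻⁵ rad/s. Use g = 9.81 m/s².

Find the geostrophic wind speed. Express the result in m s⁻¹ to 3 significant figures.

17.8 m s⁻¹

Coriolis parameter at 65°N:
f = 2Ω sin φ = 2 × 7.29×10⁻⁵ × sin 65° = 1.32×10⁻⁴ s⁻¹
Height gradient: |∂Z/∂n| = 60 m / 250000 m = 2.40×10⁻⁴
On a pressure surface, geostrophic balance gives V_g = (g/f)|∂Z/∂n|:
V_g = 9.81 × 2.40×10⁻⁴ / 1.32×10⁻⁴ = 17.8 m/s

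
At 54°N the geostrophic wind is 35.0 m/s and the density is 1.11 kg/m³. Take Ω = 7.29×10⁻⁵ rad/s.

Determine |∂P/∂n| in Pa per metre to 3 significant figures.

4.58×10⁻³ Pa/m

Coriolis parameter at 54°N:
f = 2Ω sin φ = 2 × 7.29×10⁻⁵ × sin 54° = 1.18×10⁻⁴ s⁻¹
Geostrophic balance rearranged: |∂P/∂n| = f ρ V_g
|∂P/∂n| = 1.18×10⁻⁴ × 1.11 × 35.0 = 4.58×10⁻³ Pa/m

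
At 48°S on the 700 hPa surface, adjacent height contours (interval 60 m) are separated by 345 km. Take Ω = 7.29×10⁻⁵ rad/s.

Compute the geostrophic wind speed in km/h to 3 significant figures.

56.7 km/h

Coriolis parameter at 48°S:
f = 2Ω sin φ = 2 × 7.29×10⁻⁵ × sin 48° = 1.08×10⁻⁴ s⁻¹
Height gradient: |∂Z/∂n| = 60 m / 345000 m = 1.74×10⁻⁴
On a pressure surface, geostrophic balance gives V_g = (g/f)|∂Z/∂n|:
V_g = 9.81 × 1.74×10⁻⁴ / 1.08×10⁻⁴ = 15.7 m/s
Converting: 15.7 m/s × 3.6 = 56.7 km/h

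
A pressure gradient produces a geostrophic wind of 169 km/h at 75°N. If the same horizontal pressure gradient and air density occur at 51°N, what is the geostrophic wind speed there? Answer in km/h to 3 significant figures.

210 km/h

With the same pressure gradient and density, V_g ∝ 1/f ∝ 1/sin φ.
V₂ = V₁ · sin φ₁ / sin φ₂ = 169 × sin 75° / sin 51°
V₂ = 169 × 0.9659/0.7771 = 210 km/h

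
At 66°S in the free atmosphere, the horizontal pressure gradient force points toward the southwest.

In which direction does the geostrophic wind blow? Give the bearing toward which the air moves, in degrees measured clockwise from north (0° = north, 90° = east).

135°

The pressure-gradient force points toward the southwest (bearing 225°).
Geostrophic balance: in the Southern Hemisphere the Coriolis force deflects motion to the left, so the geostrophic wind blows 90° to the left of the pressure-gradient force (low pressure on the right).
Rotating 225° by 90° counterclockwise gives 135° — the wind blows toward the southeast.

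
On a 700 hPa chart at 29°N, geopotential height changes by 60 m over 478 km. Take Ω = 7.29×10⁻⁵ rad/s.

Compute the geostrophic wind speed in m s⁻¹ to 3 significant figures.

17.4 m s⁻¹

Coriolis parameter at 29°N:
f = 2Ω sin φ = 2 × 7.29×10⁻⁵ × sin 29° = 7.07×10⁻⁵ s⁻¹
Height gradient: |∂Z/∂n| = 60 m / 478000 m = 1.26×10⁻⁴
On a pressure surface, geostrophic balance gives V_g = (g/f)|∂Z/∂n|:
V_g = 9.81 × 1.26×10⁻⁴ / 7.07×10⁻⁵ = 17.4 m/s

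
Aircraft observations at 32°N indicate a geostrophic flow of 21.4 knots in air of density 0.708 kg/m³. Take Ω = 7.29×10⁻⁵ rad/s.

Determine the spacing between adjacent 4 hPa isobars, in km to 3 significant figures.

664 km

Coriolis parameter at 32°N:
f = 2Ω sin φ = 2 × 7.29×10⁻⁵ × sin 32° = 7.73×10⁻⁵ s⁻¹
Wind speed in SI: 21.4 knots = 11.0 m/s
Geostrophic balance rearranged: |∂P/∂n| = f ρ V_g
|∂P/∂n| = 7.73×10⁻⁵ × 0.708 × 11.0 = 6.02×10⁻⁴ Pa/m
Isobar spacing: Δn = ΔP/|∂P/∂n| = 400 Pa / 6.02×10⁻⁴ Pa/m = 664213 m ≈ 664 km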